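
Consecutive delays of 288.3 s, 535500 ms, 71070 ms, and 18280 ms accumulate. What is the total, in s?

In s:
  288.3 s → 288.3
  535500 ms = 535500e-3 s = 535.5
  71070 ms = 71070e-3 s = 71.07
  18280 ms = 18280e-3 s = 18.28
Sum: 288.3 + 535.5 + 71.07 + 18.28 = 913.15

913.15 s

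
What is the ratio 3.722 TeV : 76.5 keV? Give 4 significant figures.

(3.722 × 10¹²) / (76.5 × 10³) = 0.048654 × 10⁹

48650000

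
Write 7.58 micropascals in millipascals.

micro = 10^-6, milli = 10^-3; factor is 10^-3.
7.58 × 10^-3 = 0.00758

0.00758 millipascals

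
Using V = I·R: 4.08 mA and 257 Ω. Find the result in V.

4.08e-3 × 257 = 1048.56e-3 V

1.04856 V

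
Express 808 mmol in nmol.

808000000 nmol

milli = 1e-3, nano = 1e-9; factor is 1e6.
808 × 1e6 = 808000000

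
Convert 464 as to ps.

atto = 10^-18, pico = 10^-12; factor is 10^-6.
464 × 10^-6 = 0.000464

0.000464 ps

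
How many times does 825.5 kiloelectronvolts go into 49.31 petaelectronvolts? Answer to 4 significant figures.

(49.31 × 10¹⁵) / (825.5 × 10³) = 0.059733 × 10¹²

59730000000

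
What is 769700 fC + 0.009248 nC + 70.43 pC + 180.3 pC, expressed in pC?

In pC:
  769700 fC = 769700e-3 pC = 769.7
  0.009248 nC = 0.009248e3 pC = 9.248
  70.43 pC → 70.43
  180.3 pC → 180.3
Sum: 769.7 + 9.248 + 70.43 + 180.3 = 1029.678

1029.678 pC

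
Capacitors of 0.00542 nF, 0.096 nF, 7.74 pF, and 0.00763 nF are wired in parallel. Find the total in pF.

In pF:
  0.00542 nF = 0.00542 × 10³ pF = 5.42
  0.096 nF = 0.096 × 10³ pF = 96
  7.74 pF → 7.74
  0.00763 nF = 0.00763 × 10³ pF = 7.63
Sum: 5.42 + 96 + 7.74 + 7.63 = 116.79

116.79 pF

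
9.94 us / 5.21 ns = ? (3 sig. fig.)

1910

(9.94e-6) / (5.21e-9) = 1.908e3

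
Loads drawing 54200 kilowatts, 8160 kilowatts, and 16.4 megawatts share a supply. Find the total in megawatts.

In megawatts:
  54200 kilowatts = 54200e-3 megawatts = 54.2
  8160 kilowatts = 8160e-3 megawatts = 8.16
  16.4 megawatts → 16.4
Sum: 54.2 + 8.16 + 16.4 = 78.76

78.76 megawatts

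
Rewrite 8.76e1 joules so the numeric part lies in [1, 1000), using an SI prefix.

= 87.6 joules; mantissa already in [1, 1000).

87.6 joules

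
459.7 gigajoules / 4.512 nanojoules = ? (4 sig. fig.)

(459.7 × 10⁹) / (4.512 × 10⁻⁹) = 101.88 × 10¹⁸

101900000000000000000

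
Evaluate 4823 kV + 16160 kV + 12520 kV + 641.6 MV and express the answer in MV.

675.103 MV

In MV:
  4823 kV = 4823 × 10⁻³ MV = 4.823
  16160 kV = 16160 × 10⁻³ MV = 16.16
  12520 kV = 12520 × 10⁻³ MV = 12.52
  641.6 MV → 641.6
Sum: 4.823 + 16.16 + 12.52 + 641.6 = 675.103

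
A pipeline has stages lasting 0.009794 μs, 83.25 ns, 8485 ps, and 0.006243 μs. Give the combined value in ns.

In ns:
  0.009794 μs = 0.009794 × 10^3 ns = 9.794
  83.25 ns → 83.25
  8485 ps = 8485 × 10^-3 ns = 8.485
  0.006243 μs = 0.006243 × 10^3 ns = 6.243
Sum: 9.794 + 83.25 + 8.485 + 6.243 = 107.772

107.772 ns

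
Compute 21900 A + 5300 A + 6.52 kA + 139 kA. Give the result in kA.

172.72 kA

In kA:
  21900 A = 21900 × 10⁻³ kA = 21.9
  5300 A = 5300 × 10⁻³ kA = 5.3
  6.52 kA → 6.52
  139 kA → 139
Sum: 21.9 + 5.3 + 6.52 + 139 = 172.72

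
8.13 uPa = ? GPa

micro = 1e-6, giga = 1e9; factor is 1e-15.
8.13 × 1e-15 = 0.00000000000000813

0.00000000000000813 GPa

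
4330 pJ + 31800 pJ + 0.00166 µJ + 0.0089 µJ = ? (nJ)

In nJ:
  4330 pJ = 4330e-3 nJ = 4.33
  31800 pJ = 31800e-3 nJ = 31.8
  0.00166 µJ = 0.00166e3 nJ = 1.66
  0.0089 µJ = 0.0089e3 nJ = 8.9
Sum: 4.33 + 31.8 + 1.66 + 8.9 = 46.69

46.69 nJ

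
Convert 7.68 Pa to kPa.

0.00768 kPa

(no prefix) = 10^0, kilo = 10^3; factor is 10^-3.
7.68 × 10^-3 = 0.00768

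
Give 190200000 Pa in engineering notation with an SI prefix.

190.2 MPa

= 190.2e6 Pa; 1e6 is mega.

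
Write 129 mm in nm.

129000000 nm

milli = 10^-3, nano = 10^-9; factor is 10^6.
129 × 10^6 = 129000000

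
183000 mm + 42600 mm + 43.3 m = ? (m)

In m:
  183000 mm = 183000 × 10⁻³ m = 183
  42600 mm = 42600 × 10⁻³ m = 42.6
  43.3 m → 43.3
Sum: 183 + 42.6 + 43.3 = 268.9

268.9 m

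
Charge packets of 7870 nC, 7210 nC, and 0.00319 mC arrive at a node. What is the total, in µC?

18.27 µC

In µC:
  7870 nC = 7870 × 10⁻³ µC = 7.87
  7210 nC = 7210 × 10⁻³ µC = 7.21
  0.00319 mC = 0.00319 × 10³ µC = 3.19
Sum: 7.87 + 7.21 + 3.19 = 18.27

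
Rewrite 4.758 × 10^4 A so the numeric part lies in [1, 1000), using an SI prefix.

= 47.58 × 10^3 A; 10^3 is kilo.

47.58 kA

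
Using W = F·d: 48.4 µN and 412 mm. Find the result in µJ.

19.9408 µJ

48.4 × 10^-6 × 412 × 10^-3 = 19940.8 × 10^-9 J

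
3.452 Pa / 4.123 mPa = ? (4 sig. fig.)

837.3

(3.452) / (4.123 × 10^-3) = 0.83725 × 10^3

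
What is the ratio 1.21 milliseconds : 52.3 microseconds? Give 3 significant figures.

23.1

(1.21 × 10⁻³) / (52.3 × 10⁻⁶) = 0.02314 × 10³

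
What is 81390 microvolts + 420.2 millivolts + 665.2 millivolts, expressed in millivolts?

1166.79 millivolts

In millivolts:
  81390 microvolts = 81390 × 10⁻³ millivolts = 81.39
  420.2 millivolts → 420.2
  665.2 millivolts → 665.2
Sum: 81.39 + 420.2 + 665.2 = 1166.79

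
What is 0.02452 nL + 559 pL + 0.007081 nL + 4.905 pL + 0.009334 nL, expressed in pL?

In pL:
  0.02452 nL = 0.02452 × 10³ pL = 24.52
  559 pL → 559
  0.007081 nL = 0.007081 × 10³ pL = 7.081
  4.905 pL → 4.905
  0.009334 nL = 0.009334 × 10³ pL = 9.334
Sum: 24.52 + 559 + 7.081 + 4.905 + 9.334 = 604.84

604.84 pL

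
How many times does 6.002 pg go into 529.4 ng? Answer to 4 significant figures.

(529.4 × 10⁻⁹) / (6.002 × 10⁻¹²) = 88.204 × 10³

88200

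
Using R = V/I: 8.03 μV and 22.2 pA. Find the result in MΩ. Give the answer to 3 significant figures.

(8.03 × 10^-6) / (22.2 × 10^-12) = 0.36171 × 10^6 Ω

0.362 MΩ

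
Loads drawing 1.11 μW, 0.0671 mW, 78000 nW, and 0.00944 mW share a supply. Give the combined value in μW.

155.65 μW

In μW:
  1.11 μW → 1.11
  0.0671 mW = 0.0671 × 10³ μW = 67.1
  78000 nW = 78000 × 10⁻³ μW = 78
  0.00944 mW = 0.00944 × 10³ μW = 9.44
Sum: 1.11 + 67.1 + 78 + 9.44 = 155.65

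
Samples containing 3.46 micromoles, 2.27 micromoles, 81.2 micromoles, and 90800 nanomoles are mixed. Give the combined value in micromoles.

177.73 micromoles

In micromoles:
  3.46 micromoles → 3.46
  2.27 micromoles → 2.27
  81.2 micromoles → 81.2
  90800 nanomoles = 90800 × 10⁻³ micromoles = 90.8
Sum: 3.46 + 2.27 + 81.2 + 90.8 = 177.73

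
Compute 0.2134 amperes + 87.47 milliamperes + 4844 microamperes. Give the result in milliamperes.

In milliamperes:
  0.2134 amperes = 0.2134 × 10³ milliamperes = 213.4
  87.47 milliamperes → 87.47
  4844 microamperes = 4844 × 10⁻³ milliamperes = 4.844
Sum: 213.4 + 87.47 + 4.844 = 305.714

305.714 milliamperes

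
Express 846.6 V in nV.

846600000000 nV

(no prefix) = 1e0, nano = 1e-9; factor is 1e9.
846.6 × 1e9 = 846600000000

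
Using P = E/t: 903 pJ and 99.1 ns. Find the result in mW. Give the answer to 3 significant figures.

9.11 mW

(903 × 10⁻¹²) / (99.1 × 10⁻⁹) = 9.112 × 10⁻³ W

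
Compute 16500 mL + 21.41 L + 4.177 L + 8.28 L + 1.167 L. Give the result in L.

In L:
  16500 mL = 16500 × 10⁻³ L = 16.5
  21.41 L → 21.41
  4.177 L → 4.177
  8.28 L → 8.28
  1.167 L → 1.167
Sum: 16.5 + 21.41 + 4.177 + 8.28 + 1.167 = 51.534

51.534 L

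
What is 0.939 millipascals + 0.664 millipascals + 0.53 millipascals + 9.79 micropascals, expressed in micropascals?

2142.79 micropascals

In micropascals:
  0.939 millipascals = 0.939 × 10³ micropascals = 939
  0.664 millipascals = 0.664 × 10³ micropascals = 664
  0.53 millipascals = 0.53 × 10³ micropascals = 530
  9.79 micropascals → 9.79
Sum: 939 + 664 + 530 + 9.79 = 2142.79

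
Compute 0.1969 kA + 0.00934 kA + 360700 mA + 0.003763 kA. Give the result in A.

In A:
  0.1969 kA = 0.1969e3 A = 196.9
  0.00934 kA = 0.00934e3 A = 9.34
  360700 mA = 360700e-3 A = 360.7
  0.003763 kA = 0.003763e3 A = 3.763
Sum: 196.9 + 9.34 + 360.7 + 3.763 = 570.703

570.703 A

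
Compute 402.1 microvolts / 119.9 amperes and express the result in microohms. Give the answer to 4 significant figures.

(402.1 × 10⁻⁶) / (119.9) = 3.35363 × 10⁻⁶ Ω

3.354 microohms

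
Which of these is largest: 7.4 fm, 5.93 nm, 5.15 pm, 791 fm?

5.93 nm

7.4 fm = 0.0000000000000074 m
5.93 nm = 0.00000000593 m
5.15 pm = 0.00000000000515 m
791 fm = 0.000000000000791 m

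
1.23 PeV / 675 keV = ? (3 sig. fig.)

(1.23 × 10¹⁵) / (675 × 10³) = 0.001822 × 10¹²

1820000000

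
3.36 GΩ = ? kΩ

giga = 10^9, kilo = 10^3; factor is 10^6.
3.36 × 10^6 = 3360000

3360000 kΩ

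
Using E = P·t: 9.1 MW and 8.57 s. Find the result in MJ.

77.987 MJ

9.1 × 10^6 × 8.57 = 77.987 × 10^6 J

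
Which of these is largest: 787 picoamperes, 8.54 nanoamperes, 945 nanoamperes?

945 nanoamperes

787 picoamperes = 0.000000000787 amperes
8.54 nanoamperes = 0.00000000854 amperes
945 nanoamperes = 0.000000945 amperes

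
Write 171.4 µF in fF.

171400000000 fF

micro = 10^-6, femto = 10^-15; factor is 10^9.
171.4 × 10^9 = 171400000000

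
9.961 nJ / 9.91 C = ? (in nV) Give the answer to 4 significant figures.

1.005 nV

(9.961e-9) / (9.91) = 1.00515e-9 V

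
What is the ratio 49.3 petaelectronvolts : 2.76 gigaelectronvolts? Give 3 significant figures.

17900000

(49.3e15) / (2.76e9) = 17.86e6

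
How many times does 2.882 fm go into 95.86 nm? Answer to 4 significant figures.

33260000

(95.86e-9) / (2.882e-15) = 33.262e6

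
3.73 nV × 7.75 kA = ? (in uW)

28.9075 uW

3.73e-9 × 7.75e3 = 28.9075e-6 W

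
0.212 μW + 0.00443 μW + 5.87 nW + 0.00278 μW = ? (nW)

225.08 nW

In nW:
  0.212 μW = 0.212 × 10^3 nW = 212
  0.00443 μW = 0.00443 × 10^3 nW = 4.43
  5.87 nW → 5.87
  0.00278 μW = 0.00278 × 10^3 nW = 2.78
Sum: 212 + 4.43 + 5.87 + 2.78 = 225.08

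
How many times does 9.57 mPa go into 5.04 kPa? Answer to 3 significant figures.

527000

(5.04 × 10³) / (9.57 × 10⁻³) = 0.5266 × 10⁶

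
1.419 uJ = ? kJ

0.000000001419 kJ

micro = 10^-6, kilo = 10^3; factor is 10^-9.
1.419 × 10^-9 = 0.000000001419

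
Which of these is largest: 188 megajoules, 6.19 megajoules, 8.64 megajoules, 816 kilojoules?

188 megajoules = 188000000 joules
6.19 megajoules = 6190000 joules
8.64 megajoules = 8640000 joules
816 kilojoules = 816000 joules

188 megajoules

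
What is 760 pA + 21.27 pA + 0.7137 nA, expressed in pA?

1494.97 pA

In pA:
  760 pA → 760
  21.27 pA → 21.27
  0.7137 nA = 0.7137e3 pA = 713.7
Sum: 760 + 21.27 + 713.7 = 1494.97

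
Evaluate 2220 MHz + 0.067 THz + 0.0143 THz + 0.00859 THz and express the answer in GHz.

92.11 GHz

In GHz:
  2220 MHz = 2220 × 10⁻³ GHz = 2.22
  0.067 THz = 0.067 × 10³ GHz = 67
  0.0143 THz = 0.0143 × 10³ GHz = 14.3
  0.00859 THz = 0.00859 × 10³ GHz = 8.59
Sum: 2.22 + 67 + 14.3 + 8.59 = 92.11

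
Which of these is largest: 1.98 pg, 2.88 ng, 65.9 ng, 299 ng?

1.98 pg = 0.00000000000198 g
2.88 ng = 0.00000000288 g
65.9 ng = 0.0000000659 g
299 ng = 0.000000299 g

299 ng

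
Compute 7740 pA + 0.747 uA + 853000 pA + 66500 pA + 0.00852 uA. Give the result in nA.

1682.76 nA

In nA:
  7740 pA = 7740e-3 nA = 7.74
  0.747 uA = 0.747e3 nA = 747
  853000 pA = 853000e-3 nA = 853
  66500 pA = 66500e-3 nA = 66.5
  0.00852 uA = 0.00852e3 nA = 8.52
Sum: 7.74 + 747 + 853 + 66.5 + 8.52 = 1682.76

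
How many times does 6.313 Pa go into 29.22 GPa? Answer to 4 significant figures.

4629000000

(29.22e9) / (6.313) = 4.6285e9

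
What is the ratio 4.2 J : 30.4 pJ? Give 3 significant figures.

(4.2) / (30.4 × 10⁻¹²) = 0.1382 × 10¹²

138000000000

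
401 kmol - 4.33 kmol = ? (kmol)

396.67 kmol

In kmol:
  401 kmol → 401
  4.33 kmol → 4.33
Difference: 401 - 4.33 = 396.67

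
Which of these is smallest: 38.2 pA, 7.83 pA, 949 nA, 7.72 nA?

7.83 pA

38.2 pA = 0.0000000000382 A
7.83 pA = 0.00000000000783 A
949 nA = 0.000000949 A
7.72 nA = 0.00000000772 A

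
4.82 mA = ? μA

4820 μA

milli = 1e-3, micro = 1e-6; factor is 1e3.
4.82 × 1e3 = 4820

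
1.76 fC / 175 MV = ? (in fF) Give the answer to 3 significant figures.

(1.76 × 10⁻¹⁵) / (175 × 10⁶) = 0.010057 × 10⁻²¹ F

0.0000000101 fF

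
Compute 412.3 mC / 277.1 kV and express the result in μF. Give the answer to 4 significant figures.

(412.3e-3) / (277.1e3) = 1.48791e-6 F

1.488 μF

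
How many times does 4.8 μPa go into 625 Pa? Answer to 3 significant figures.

(625) / (4.8 × 10^-6) = 130.2 × 10^6

130000000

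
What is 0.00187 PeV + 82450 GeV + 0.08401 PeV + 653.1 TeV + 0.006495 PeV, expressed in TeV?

In TeV:
  0.00187 PeV = 0.00187e3 TeV = 1.87
  82450 GeV = 82450e-3 TeV = 82.45
  0.08401 PeV = 0.08401e3 TeV = 84.01
  653.1 TeV → 653.1
  0.006495 PeV = 0.006495e3 TeV = 6.495
Sum: 1.87 + 82.45 + 84.01 + 653.1 + 6.495 = 827.925

827.925 TeV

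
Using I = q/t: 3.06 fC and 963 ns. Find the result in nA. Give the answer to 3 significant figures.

3.18 nA

(3.06 × 10^-15) / (963 × 10^-9) = 0.0031776 × 10^-6 A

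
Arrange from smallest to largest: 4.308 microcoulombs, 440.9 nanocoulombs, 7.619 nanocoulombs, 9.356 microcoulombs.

7.619 nanocoulombs < 440.9 nanocoulombs < 4.308 microcoulombs < 9.356 microcoulombs

4.308 microcoulombs = 0.000004308 coulombs
440.9 nanocoulombs = 0.0000004409 coulombs
7.619 nanocoulombs = 0.000000007619 coulombs
9.356 microcoulombs = 0.000009356 coulombs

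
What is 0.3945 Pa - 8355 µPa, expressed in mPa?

386.145 mPa

In mPa:
  0.3945 Pa = 0.3945 × 10³ mPa = 394.5
  8355 µPa = 8355 × 10⁻³ mPa = 8.355
Difference: 394.5 - 8.355 = 386.145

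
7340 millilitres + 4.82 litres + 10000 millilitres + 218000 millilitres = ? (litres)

240.16 litres

In litres:
  7340 millilitres = 7340 × 10⁻³ litres = 7.34
  4.82 litres → 4.82
  10000 millilitres = 10000 × 10⁻³ litres = 10
  218000 millilitres = 218000 × 10⁻³ litres = 218
Sum: 7.34 + 4.82 + 10 + 218 = 240.16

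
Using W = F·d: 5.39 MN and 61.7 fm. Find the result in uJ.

0.332563 uJ

5.39e6 × 61.7e-15 = 332.563e-9 J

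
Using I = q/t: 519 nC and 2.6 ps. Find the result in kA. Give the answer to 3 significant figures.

200 kA

(519e-9) / (2.6e-12) = 199.62e3 A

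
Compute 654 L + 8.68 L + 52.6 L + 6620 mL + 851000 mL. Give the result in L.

In L:
  654 L → 654
  8.68 L → 8.68
  52.6 L → 52.6
  6620 mL = 6620 × 10^-3 L = 6.62
  851000 mL = 851000 × 10^-3 L = 851
Sum: 654 + 8.68 + 52.6 + 6.62 + 851 = 1572.9

1572.9 L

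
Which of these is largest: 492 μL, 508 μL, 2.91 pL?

508 μL

492 μL = 0.000492 L
508 μL = 0.000508 L
2.91 pL = 0.00000000000291 L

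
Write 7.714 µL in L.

micro = 10^-6, (no prefix) = 10^0; factor is 10^-6.
7.714 × 10^-6 = 0.000007714

0.000007714 L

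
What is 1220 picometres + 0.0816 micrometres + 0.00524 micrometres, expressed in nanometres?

In nanometres:
  1220 picometres = 1220 × 10^-3 nanometres = 1.22
  0.0816 micrometres = 0.0816 × 10^3 nanometres = 81.6
  0.00524 micrometres = 0.00524 × 10^3 nanometres = 5.24
Sum: 1.22 + 81.6 + 5.24 = 88.06

88.06 nanometres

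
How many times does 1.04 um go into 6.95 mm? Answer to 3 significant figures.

6680

(6.95 × 10^-3) / (1.04 × 10^-6) = 6.683 × 10^3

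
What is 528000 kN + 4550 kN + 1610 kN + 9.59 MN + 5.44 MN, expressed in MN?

In MN:
  528000 kN = 528000 × 10⁻³ MN = 528
  4550 kN = 4550 × 10⁻³ MN = 4.55
  1610 kN = 1610 × 10⁻³ MN = 1.61
  9.59 MN → 9.59
  5.44 MN → 5.44
Sum: 528 + 4.55 + 1.61 + 9.59 + 5.44 = 549.19

549.19 MN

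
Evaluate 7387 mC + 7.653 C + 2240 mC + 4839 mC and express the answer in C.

22.119 C

In C:
  7387 mC = 7387 × 10⁻³ C = 7.387
  7.653 C → 7.653
  2240 mC = 2240 × 10⁻³ C = 2.24
  4839 mC = 4839 × 10⁻³ C = 4.839
Sum: 7.387 + 7.653 + 2.24 + 4.839 = 22.119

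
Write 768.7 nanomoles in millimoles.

nano = 10⁻⁹, milli = 10⁻³; factor is 10⁻⁶.
768.7 × 10⁻⁶ = 0.0007687

0.0007687 millimoles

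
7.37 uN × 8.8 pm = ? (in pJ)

7.37 × 10⁻⁶ × 8.8 × 10⁻¹² = 64.856 × 10⁻¹⁸ J

0.000064856 pJ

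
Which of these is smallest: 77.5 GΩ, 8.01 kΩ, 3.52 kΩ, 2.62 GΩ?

3.52 kΩ

77.5 GΩ = 77500000000 Ω
8.01 kΩ = 8010 Ω
3.52 kΩ = 3520 Ω
2.62 GΩ = 2620000000 Ω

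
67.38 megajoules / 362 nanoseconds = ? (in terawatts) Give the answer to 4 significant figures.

(67.38 × 10^6) / (362 × 10^-9) = 0.186133 × 10^15 W

186.1 terawatts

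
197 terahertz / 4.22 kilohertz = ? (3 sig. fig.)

(197 × 10^12) / (4.22 × 10^3) = 46.68 × 10^9

46700000000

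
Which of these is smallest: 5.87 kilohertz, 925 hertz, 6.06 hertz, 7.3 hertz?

6.06 hertz

5.87 kilohertz = 5870 hertz
925 hertz = 925 hertz
6.06 hertz = 6.06 hertz
7.3 hertz = 7.3 hertz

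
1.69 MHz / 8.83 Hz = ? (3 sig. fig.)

191000

(1.69 × 10⁶) / (8.83) = 0.1914 × 10⁶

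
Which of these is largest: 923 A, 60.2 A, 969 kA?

923 A = 923 A
60.2 A = 60.2 A
969 kA = 969000 A

969 kA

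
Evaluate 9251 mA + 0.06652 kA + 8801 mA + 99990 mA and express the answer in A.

184.562 A

In A:
  9251 mA = 9251 × 10⁻³ A = 9.251
  0.06652 kA = 0.06652 × 10³ A = 66.52
  8801 mA = 8801 × 10⁻³ A = 8.801
  99990 mA = 99990 × 10⁻³ A = 99.99
Sum: 9.251 + 66.52 + 8.801 + 99.99 = 184.562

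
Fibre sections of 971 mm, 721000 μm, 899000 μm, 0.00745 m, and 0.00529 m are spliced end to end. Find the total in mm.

In mm:
  971 mm → 971
  721000 μm = 721000 × 10⁻³ mm = 721
  899000 μm = 899000 × 10⁻³ mm = 899
  0.00745 m = 0.00745 × 10³ mm = 7.45
  0.00529 m = 0.00529 × 10³ mm = 5.29
Sum: 971 + 721 + 899 + 7.45 + 5.29 = 2603.74

2603.74 mm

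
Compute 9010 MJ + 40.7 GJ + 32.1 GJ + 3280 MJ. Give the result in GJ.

In GJ:
  9010 MJ = 9010e-3 GJ = 9.01
  40.7 GJ → 40.7
  32.1 GJ → 32.1
  3280 MJ = 3280e-3 GJ = 3.28
Sum: 9.01 + 40.7 + 32.1 + 3.28 = 85.09

85.09 GJ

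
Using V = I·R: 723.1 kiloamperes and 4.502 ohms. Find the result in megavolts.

723.1e3 × 4.502 = 3255.3962e3 V

3.2553962 megavolts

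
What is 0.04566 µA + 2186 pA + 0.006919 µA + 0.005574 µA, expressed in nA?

60.339 nA

In nA:
  0.04566 µA = 0.04566e3 nA = 45.66
  2186 pA = 2186e-3 nA = 2.186
  0.006919 µA = 0.006919e3 nA = 6.919
  0.005574 µA = 0.005574e3 nA = 5.574
Sum: 45.66 + 2.186 + 6.919 + 5.574 = 60.339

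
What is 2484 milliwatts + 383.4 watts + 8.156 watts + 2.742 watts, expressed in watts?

396.782 watts

In watts:
  2484 milliwatts = 2484 × 10^-3 watts = 2.484
  383.4 watts → 383.4
  8.156 watts → 8.156
  2.742 watts → 2.742
Sum: 2.484 + 383.4 + 8.156 + 2.742 = 396.782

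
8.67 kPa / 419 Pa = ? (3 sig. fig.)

20.7

(8.67 × 10^3) / (419) = 0.02069 × 10^3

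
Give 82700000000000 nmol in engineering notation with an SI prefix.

= 82.7 × 10³ mol; 10³ is kilo.

82.7 kmol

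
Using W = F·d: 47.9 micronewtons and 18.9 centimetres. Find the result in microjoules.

9.0531 microjoules

47.9 × 10⁻⁶ × 18.9 × 10⁻² = 905.31 × 10⁻⁸ J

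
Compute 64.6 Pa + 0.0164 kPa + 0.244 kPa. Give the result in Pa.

325 Pa

In Pa:
  64.6 Pa → 64.6
  0.0164 kPa = 0.0164 × 10^3 Pa = 16.4
  0.244 kPa = 0.244 × 10^3 Pa = 244
Sum: 64.6 + 16.4 + 244 = 325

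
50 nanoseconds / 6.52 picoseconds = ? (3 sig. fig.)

(50 × 10^-9) / (6.52 × 10^-12) = 7.669 × 10^3

7670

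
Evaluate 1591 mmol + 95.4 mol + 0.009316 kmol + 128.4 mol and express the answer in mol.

234.707 mol

In mol:
  1591 mmol = 1591 × 10^-3 mol = 1.591
  95.4 mol → 95.4
  0.009316 kmol = 0.009316 × 10^3 mol = 9.316
  128.4 mol → 128.4
Sum: 1.591 + 95.4 + 9.316 + 128.4 = 234.707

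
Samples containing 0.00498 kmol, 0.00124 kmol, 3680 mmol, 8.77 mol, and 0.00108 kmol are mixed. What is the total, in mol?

In mol:
  0.00498 kmol = 0.00498e3 mol = 4.98
  0.00124 kmol = 0.00124e3 mol = 1.24
  3680 mmol = 3680e-3 mol = 3.68
  8.77 mol → 8.77
  0.00108 kmol = 0.00108e3 mol = 1.08
Sum: 4.98 + 1.24 + 3.68 + 8.77 + 1.08 = 19.75

19.75 mol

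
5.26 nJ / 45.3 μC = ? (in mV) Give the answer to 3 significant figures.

(5.26 × 10⁻⁹) / (45.3 × 10⁻⁶) = 0.11611 × 10⁻³ V

0.116 mV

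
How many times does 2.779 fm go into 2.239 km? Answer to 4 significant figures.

805700000000000000

(2.239 × 10^3) / (2.779 × 10^-15) = 0.80569 × 10^18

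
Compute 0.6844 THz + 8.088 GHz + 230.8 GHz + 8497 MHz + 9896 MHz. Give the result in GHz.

941.681 GHz

In GHz:
  0.6844 THz = 0.6844 × 10³ GHz = 684.4
  8.088 GHz → 8.088
  230.8 GHz → 230.8
  8497 MHz = 8497 × 10⁻³ GHz = 8.497
  9896 MHz = 9896 × 10⁻³ GHz = 9.896
Sum: 684.4 + 8.088 + 230.8 + 8.497 + 9.896 = 941.681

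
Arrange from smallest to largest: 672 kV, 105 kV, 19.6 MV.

105 kV < 672 kV < 19.6 MV

672 kV = 672000 V
105 kV = 105000 V
19.6 MV = 19600000 V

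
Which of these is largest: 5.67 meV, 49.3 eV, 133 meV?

49.3 eV

5.67 meV = 0.00567 eV
49.3 eV = 49.3 eV
133 meV = 0.133 eV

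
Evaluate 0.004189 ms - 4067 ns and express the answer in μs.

In μs:
  0.004189 ms = 0.004189e3 μs = 4.189
  4067 ns = 4067e-3 μs = 4.067
Difference: 4.189 - 4.067 = 0.122

0.122 μs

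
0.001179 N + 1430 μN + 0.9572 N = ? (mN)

In mN:
  0.001179 N = 0.001179 × 10³ mN = 1.179
  1430 μN = 1430 × 10⁻³ mN = 1.43
  0.9572 N = 0.9572 × 10³ mN = 957.2
Sum: 1.179 + 1.43 + 957.2 = 959.809

959.809 mN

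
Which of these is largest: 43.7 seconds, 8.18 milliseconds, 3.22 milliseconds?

43.7 seconds

43.7 seconds = 43.7 seconds
8.18 milliseconds = 0.00818 seconds
3.22 milliseconds = 0.00322 seconds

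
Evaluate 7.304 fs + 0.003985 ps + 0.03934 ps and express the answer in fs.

50.629 fs

In fs:
  7.304 fs → 7.304
  0.003985 ps = 0.003985 × 10^3 fs = 3.985
  0.03934 ps = 0.03934 × 10^3 fs = 39.34
Sum: 7.304 + 3.985 + 39.34 = 50.629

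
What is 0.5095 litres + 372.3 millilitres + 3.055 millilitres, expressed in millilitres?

In millilitres:
  0.5095 litres = 0.5095 × 10³ millilitres = 509.5
  372.3 millilitres → 372.3
  3.055 millilitres → 3.055
Sum: 509.5 + 372.3 + 3.055 = 884.855

884.855 millilitres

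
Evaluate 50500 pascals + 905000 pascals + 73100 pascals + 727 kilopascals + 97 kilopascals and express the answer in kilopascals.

In kilopascals:
  50500 pascals = 50500e-3 kilopascals = 50.5
  905000 pascals = 905000e-3 kilopascals = 905
  73100 pascals = 73100e-3 kilopascals = 73.1
  727 kilopascals → 727
  97 kilopascals → 97
Sum: 50.5 + 905 + 73.1 + 727 + 97 = 1852.6

1852.6 kilopascals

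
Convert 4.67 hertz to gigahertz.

0.00000000467 gigahertz

(no prefix) = 10^0, giga = 10^9; factor is 10^-9.
4.67 × 10^-9 = 0.00000000467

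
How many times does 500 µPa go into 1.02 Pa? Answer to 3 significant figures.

(1.02) / (500 × 10^-6) = 0.00204 × 10^6

2040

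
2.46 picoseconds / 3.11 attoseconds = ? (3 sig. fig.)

791000

(2.46e-12) / (3.11e-18) = 0.791e6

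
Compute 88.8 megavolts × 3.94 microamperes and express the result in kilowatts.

0.349872 kilowatts

88.8 × 10⁶ × 3.94 × 10⁻⁶ = 349.872 W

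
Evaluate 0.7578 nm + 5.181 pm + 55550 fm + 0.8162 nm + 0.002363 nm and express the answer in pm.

In pm:
  0.7578 nm = 0.7578 × 10³ pm = 757.8
  5.181 pm → 5.181
  55550 fm = 55550 × 10⁻³ pm = 55.55
  0.8162 nm = 0.8162 × 10³ pm = 816.2
  0.002363 nm = 0.002363 × 10³ pm = 2.363
Sum: 757.8 + 5.181 + 55.55 + 816.2 + 2.363 = 1637.094

1637.094 pm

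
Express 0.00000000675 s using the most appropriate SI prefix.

6.75 ns

= 6.75 × 10⁻⁹ s; 10⁻⁹ is nano.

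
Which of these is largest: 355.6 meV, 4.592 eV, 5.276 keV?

355.6 meV = 0.3556 eV
4.592 eV = 4.592 eV
5.276 keV = 5276 eV

5.276 keV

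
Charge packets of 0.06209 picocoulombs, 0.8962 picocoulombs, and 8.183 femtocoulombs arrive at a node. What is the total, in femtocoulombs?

966.473 femtocoulombs

In femtocoulombs:
  0.06209 picocoulombs = 0.06209 × 10^3 femtocoulombs = 62.09
  0.8962 picocoulombs = 0.8962 × 10^3 femtocoulombs = 896.2
  8.183 femtocoulombs → 8.183
Sum: 62.09 + 896.2 + 8.183 = 966.473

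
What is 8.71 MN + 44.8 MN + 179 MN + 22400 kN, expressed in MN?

254.91 MN

In MN:
  8.71 MN → 8.71
  44.8 MN → 44.8
  179 MN → 179
  22400 kN = 22400 × 10⁻³ MN = 22.4
Sum: 8.71 + 44.8 + 179 + 22.4 = 254.91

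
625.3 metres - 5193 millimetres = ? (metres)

In metres:
  625.3 metres → 625.3
  5193 millimetres = 5193e-3 metres = 5.193
Difference: 625.3 - 5.193 = 620.107

620.107 metres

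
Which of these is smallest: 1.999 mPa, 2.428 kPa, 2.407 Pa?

1.999 mPa

1.999 mPa = 0.001999 Pa
2.428 kPa = 2428 Pa
2.407 Pa = 2.407 Pa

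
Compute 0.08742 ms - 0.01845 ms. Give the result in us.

In us:
  0.08742 ms = 0.08742e3 us = 87.42
  0.01845 ms = 0.01845e3 us = 18.45
Difference: 87.42 - 18.45 = 68.97

68.97 us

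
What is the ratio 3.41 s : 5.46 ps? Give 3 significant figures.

(3.41) / (5.46e-12) = 0.6245e12

625000000000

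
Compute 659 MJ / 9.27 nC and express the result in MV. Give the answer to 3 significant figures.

(659 × 10⁶) / (9.27 × 10⁻⁹) = 71.09 × 10¹⁵ V

71100000000 MV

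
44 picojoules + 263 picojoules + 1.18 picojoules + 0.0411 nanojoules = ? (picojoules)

In picojoules:
  44 picojoules → 44
  263 picojoules → 263
  1.18 picojoules → 1.18
  0.0411 nanojoules = 0.0411 × 10³ picojoules = 41.1
Sum: 44 + 263 + 1.18 + 41.1 = 349.28

349.28 picojoules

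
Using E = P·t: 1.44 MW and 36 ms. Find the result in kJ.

51.84 kJ

1.44 × 10^6 × 36 × 10^-3 = 51.84 × 10^3 J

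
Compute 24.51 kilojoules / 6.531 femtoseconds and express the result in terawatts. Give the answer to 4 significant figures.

3753000 terawatts

(24.51 × 10^3) / (6.531 × 10^-15) = 3.75287 × 10^18 W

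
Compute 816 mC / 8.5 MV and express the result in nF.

(816e-3) / (8.5e6) = 96e-9 F

96 nF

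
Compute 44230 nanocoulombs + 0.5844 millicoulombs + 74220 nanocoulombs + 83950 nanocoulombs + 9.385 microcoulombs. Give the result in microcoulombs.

796.185 microcoulombs

In microcoulombs:
  44230 nanocoulombs = 44230 × 10⁻³ microcoulombs = 44.23
  0.5844 millicoulombs = 0.5844 × 10³ microcoulombs = 584.4
  74220 nanocoulombs = 74220 × 10⁻³ microcoulombs = 74.22
  83950 nanocoulombs = 83950 × 10⁻³ microcoulombs = 83.95
  9.385 microcoulombs → 9.385
Sum: 44.23 + 584.4 + 74.22 + 83.95 + 9.385 = 796.185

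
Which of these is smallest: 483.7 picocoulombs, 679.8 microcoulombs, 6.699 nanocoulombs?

483.7 picocoulombs

483.7 picocoulombs = 0.0000000004837 coulombs
679.8 microcoulombs = 0.0006798 coulombs
6.699 nanocoulombs = 0.000000006699 coulombs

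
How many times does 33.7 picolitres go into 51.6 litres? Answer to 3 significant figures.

(51.6) / (33.7 × 10⁻¹²) = 1.531 × 10¹²

1530000000000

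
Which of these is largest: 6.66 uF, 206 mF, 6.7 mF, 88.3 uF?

6.66 uF = 0.00000666 F
206 mF = 0.206 F
6.7 mF = 0.0067 F
88.3 uF = 0.0000883 F

206 mF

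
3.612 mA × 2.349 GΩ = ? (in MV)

3.612e-3 × 2.349e9 = 8.484588e6 V

8.484588 MV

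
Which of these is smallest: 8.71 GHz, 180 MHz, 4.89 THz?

8.71 GHz = 8710000000 Hz
180 MHz = 180000000 Hz
4.89 THz = 4890000000000 Hz

180 MHz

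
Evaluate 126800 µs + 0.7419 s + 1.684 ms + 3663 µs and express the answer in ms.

In ms:
  126800 µs = 126800e-3 ms = 126.8
  0.7419 s = 0.7419e3 ms = 741.9
  1.684 ms → 1.684
  3663 µs = 3663e-3 ms = 3.663
Sum: 126.8 + 741.9 + 1.684 + 3.663 = 874.047

874.047 ms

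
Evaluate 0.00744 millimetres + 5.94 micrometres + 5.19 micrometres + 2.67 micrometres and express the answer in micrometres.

21.24 micrometres

In micrometres:
  0.00744 millimetres = 0.00744e3 micrometres = 7.44
  5.94 micrometres → 5.94
  5.19 micrometres → 5.19
  2.67 micrometres → 2.67
Sum: 7.44 + 5.94 + 5.19 + 2.67 = 21.24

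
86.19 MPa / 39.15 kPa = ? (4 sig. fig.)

2202

(86.19e6) / (39.15e3) = 2.2015e3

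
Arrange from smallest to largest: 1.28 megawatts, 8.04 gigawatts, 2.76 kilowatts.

1.28 megawatts = 1280000 watts
8.04 gigawatts = 8040000000 watts
2.76 kilowatts = 2760 watts

2.76 kilowatts < 1.28 megawatts < 8.04 gigawatts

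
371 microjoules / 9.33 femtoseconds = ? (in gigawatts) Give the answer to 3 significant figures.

(371 × 10^-6) / (9.33 × 10^-15) = 39.764 × 10^9 W

39.8 gigawatts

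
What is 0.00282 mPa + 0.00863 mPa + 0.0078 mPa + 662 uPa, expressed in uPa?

681.25 uPa

In uPa:
  0.00282 mPa = 0.00282 × 10³ uPa = 2.82
  0.00863 mPa = 0.00863 × 10³ uPa = 8.63
  0.0078 mPa = 0.0078 × 10³ uPa = 7.8
  662 uPa → 662
Sum: 2.82 + 8.63 + 7.8 + 662 = 681.25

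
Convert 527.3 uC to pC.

527300000 pC

micro = 10^-6, pico = 10^-12; factor is 10^6.
527.3 × 10^6 = 527300000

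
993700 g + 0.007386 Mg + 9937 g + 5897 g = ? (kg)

In kg:
  993700 g = 993700e-3 kg = 993.7
  0.007386 Mg = 0.007386e3 kg = 7.386
  9937 g = 9937e-3 kg = 9.937
  5897 g = 5897e-3 kg = 5.897
Sum: 993.7 + 7.386 + 9.937 + 5.897 = 1016.92

1016.92 kg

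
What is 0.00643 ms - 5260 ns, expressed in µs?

1.17 µs

In µs:
  0.00643 ms = 0.00643e3 µs = 6.43
  5260 ns = 5260e-3 µs = 5.26
Difference: 6.43 - 5.26 = 1.17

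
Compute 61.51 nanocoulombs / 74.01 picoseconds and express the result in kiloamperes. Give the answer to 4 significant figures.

(61.51 × 10⁻⁹) / (74.01 × 10⁻¹²) = 0.831104 × 10³ A

0.8311 kiloamperes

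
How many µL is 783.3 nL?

nano = 10⁻⁹, micro = 10⁻⁶; factor is 10⁻³.
783.3 × 10⁻³ = 0.7833

0.7833 µL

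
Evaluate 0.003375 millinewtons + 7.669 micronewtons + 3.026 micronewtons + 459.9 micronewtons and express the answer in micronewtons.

473.97 micronewtons

In micronewtons:
  0.003375 millinewtons = 0.003375 × 10³ micronewtons = 3.375
  7.669 micronewtons → 7.669
  3.026 micronewtons → 3.026
  459.9 micronewtons → 459.9
Sum: 3.375 + 7.669 + 3.026 + 459.9 = 473.97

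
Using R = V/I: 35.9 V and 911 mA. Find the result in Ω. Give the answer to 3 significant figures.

39.4 Ω

(35.9) / (911 × 10^-3) = 0.039407 × 10^3 Ω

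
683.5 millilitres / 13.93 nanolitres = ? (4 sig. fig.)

(683.5 × 10⁻³) / (13.93 × 10⁻⁹) = 49.067 × 10⁶

49070000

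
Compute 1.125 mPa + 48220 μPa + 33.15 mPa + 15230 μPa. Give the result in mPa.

97.725 mPa

In mPa:
  1.125 mPa → 1.125
  48220 μPa = 48220 × 10⁻³ mPa = 48.22
  33.15 mPa → 33.15
  15230 μPa = 15230 × 10⁻³ mPa = 15.23
Sum: 1.125 + 48.22 + 33.15 + 15.23 = 97.725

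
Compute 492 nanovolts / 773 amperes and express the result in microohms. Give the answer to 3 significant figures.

(492 × 10^-9) / (773) = 0.63648 × 10^-9 Ω

0.000636 microohms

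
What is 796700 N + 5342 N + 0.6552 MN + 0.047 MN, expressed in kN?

1504.242 kN

In kN:
  796700 N = 796700 × 10⁻³ kN = 796.7
  5342 N = 5342 × 10⁻³ kN = 5.342
  0.6552 MN = 0.6552 × 10³ kN = 655.2
  0.047 MN = 0.047 × 10³ kN = 47
Sum: 796.7 + 5.342 + 655.2 + 47 = 1504.242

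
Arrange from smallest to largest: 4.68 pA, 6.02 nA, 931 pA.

4.68 pA < 931 pA < 6.02 nA

4.68 pA = 0.00000000000468 A
6.02 nA = 0.00000000602 A
931 pA = 0.000000000931 A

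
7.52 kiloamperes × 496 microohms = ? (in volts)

7.52 × 10^3 × 496 × 10^-6 = 3729.92 × 10^-3 V

3.72992 volts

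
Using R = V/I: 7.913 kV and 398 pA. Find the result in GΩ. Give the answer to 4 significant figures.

19880 GΩ

(7.913 × 10^3) / (398 × 10^-12) = 0.0198819 × 10^15 Ω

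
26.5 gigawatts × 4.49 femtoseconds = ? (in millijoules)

0.118985 millijoules

26.5 × 10^9 × 4.49 × 10^-15 = 118.985 × 10^-6 J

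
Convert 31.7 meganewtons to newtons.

mega = 1e6, (no prefix) = 1e0; factor is 1e6.
31.7 × 1e6 = 31700000

31700000 newtons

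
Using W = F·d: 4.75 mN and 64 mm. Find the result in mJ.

4.75 × 10^-3 × 64 × 10^-3 = 304 × 10^-6 J

0.304 mJ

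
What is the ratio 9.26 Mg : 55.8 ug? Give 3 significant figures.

166000000000

(9.26 × 10^6) / (55.8 × 10^-6) = 0.1659 × 10^12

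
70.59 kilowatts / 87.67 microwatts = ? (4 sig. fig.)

(70.59e3) / (87.67e-6) = 0.80518e9

805200000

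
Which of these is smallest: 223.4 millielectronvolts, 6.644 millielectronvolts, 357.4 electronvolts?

6.644 millielectronvolts

223.4 millielectronvolts = 0.2234 electronvolts
6.644 millielectronvolts = 0.006644 electronvolts
357.4 electronvolts = 357.4 electronvolts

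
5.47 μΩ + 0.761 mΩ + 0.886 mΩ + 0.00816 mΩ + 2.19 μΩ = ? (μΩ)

1662.82 μΩ

In μΩ:
  5.47 μΩ → 5.47
  0.761 mΩ = 0.761e3 μΩ = 761
  0.886 mΩ = 0.886e3 μΩ = 886
  0.00816 mΩ = 0.00816e3 μΩ = 8.16
  2.19 μΩ → 2.19
Sum: 5.47 + 761 + 886 + 8.16 + 2.19 = 1662.82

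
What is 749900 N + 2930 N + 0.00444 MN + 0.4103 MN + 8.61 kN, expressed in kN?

In kN:
  749900 N = 749900e-3 kN = 749.9
  2930 N = 2930e-3 kN = 2.93
  0.00444 MN = 0.00444e3 kN = 4.44
  0.4103 MN = 0.4103e3 kN = 410.3
  8.61 kN → 8.61
Sum: 749.9 + 2.93 + 4.44 + 410.3 + 8.61 = 1176.18

1176.18 kN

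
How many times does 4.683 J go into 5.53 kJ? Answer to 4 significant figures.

(5.53 × 10³) / (4.683) = 1.1809 × 10³

1181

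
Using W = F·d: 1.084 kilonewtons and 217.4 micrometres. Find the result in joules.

1.084e3 × 217.4e-6 = 235.6616e-3 J

0.2356616 joules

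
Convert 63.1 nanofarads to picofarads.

nano = 10⁻⁹, pico = 10⁻¹²; factor is 10³.
63.1 × 10³ = 63100

63100 picofarads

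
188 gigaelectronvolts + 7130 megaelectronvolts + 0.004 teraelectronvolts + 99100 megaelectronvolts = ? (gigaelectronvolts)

In gigaelectronvolts:
  188 gigaelectronvolts → 188
  7130 megaelectronvolts = 7130 × 10^-3 gigaelectronvolts = 7.13
  0.004 teraelectronvolts = 0.004 × 10^3 gigaelectronvolts = 4
  99100 megaelectronvolts = 99100 × 10^-3 gigaelectronvolts = 99.1
Sum: 188 + 7.13 + 4 + 99.1 = 298.23

298.23 gigaelectronvolts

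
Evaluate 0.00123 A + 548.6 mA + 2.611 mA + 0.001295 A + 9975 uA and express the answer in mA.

563.711 mA

In mA:
  0.00123 A = 0.00123e3 mA = 1.23
  548.6 mA → 548.6
  2.611 mA → 2.611
  0.001295 A = 0.001295e3 mA = 1.295
  9975 uA = 9975e-3 mA = 9.975
Sum: 1.23 + 548.6 + 2.611 + 1.295 + 9.975 = 563.711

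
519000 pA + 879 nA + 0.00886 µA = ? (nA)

1406.86 nA

In nA:
  519000 pA = 519000 × 10⁻³ nA = 519
  879 nA → 879
  0.00886 µA = 0.00886 × 10³ nA = 8.86
Sum: 519 + 879 + 8.86 = 1406.86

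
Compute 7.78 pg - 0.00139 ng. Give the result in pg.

In pg:
  7.78 pg → 7.78
  0.00139 ng = 0.00139 × 10^3 pg = 1.39
Difference: 7.78 - 1.39 = 6.39

6.39 pg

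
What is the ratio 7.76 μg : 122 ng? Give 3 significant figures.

63.6

(7.76 × 10^-6) / (122 × 10^-9) = 0.06361 × 10^3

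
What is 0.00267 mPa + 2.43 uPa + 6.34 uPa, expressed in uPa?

In uPa:
  0.00267 mPa = 0.00267e3 uPa = 2.67
  2.43 uPa → 2.43
  6.34 uPa → 6.34
Sum: 2.67 + 2.43 + 6.34 = 11.44

11.44 uPa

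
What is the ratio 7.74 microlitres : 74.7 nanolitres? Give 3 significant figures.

104

(7.74 × 10^-6) / (74.7 × 10^-9) = 0.1036 × 10^3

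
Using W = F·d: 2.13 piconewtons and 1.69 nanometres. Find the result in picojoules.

0.0000000035997 picojoules

2.13e-12 × 1.69e-9 = 3.5997e-21 J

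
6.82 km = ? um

6820000000 um

kilo = 10³, micro = 10⁻⁶; factor is 10⁹.
6.82 × 10⁹ = 6820000000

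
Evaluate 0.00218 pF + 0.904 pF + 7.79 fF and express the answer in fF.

913.97 fF

In fF:
  0.00218 pF = 0.00218 × 10^3 fF = 2.18
  0.904 pF = 0.904 × 10^3 fF = 904
  7.79 fF → 7.79
Sum: 2.18 + 904 + 7.79 = 913.97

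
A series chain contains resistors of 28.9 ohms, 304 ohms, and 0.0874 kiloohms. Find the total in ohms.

420.3 ohms

In ohms:
  28.9 ohms → 28.9
  304 ohms → 304
  0.0874 kiloohms = 0.0874 × 10³ ohms = 87.4
Sum: 28.9 + 304 + 87.4 = 420.3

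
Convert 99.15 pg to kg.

pico = 10^-12, kilo = 10^3; factor is 10^-15.
99.15 × 10^-15 = 0.00000000000009915

0.00000000000009915 kg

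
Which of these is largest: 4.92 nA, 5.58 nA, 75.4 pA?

5.58 nA

4.92 nA = 0.00000000492 A
5.58 nA = 0.00000000558 A
75.4 pA = 0.0000000000754 A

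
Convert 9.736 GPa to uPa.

9736000000000000 uPa

giga = 10⁹, micro = 10⁻⁶; factor is 10¹⁵.
9.736 × 10¹⁵ = 9736000000000000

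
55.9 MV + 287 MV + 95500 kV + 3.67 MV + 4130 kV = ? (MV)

446.2 MV

In MV:
  55.9 MV → 55.9
  287 MV → 287
  95500 kV = 95500 × 10⁻³ MV = 95.5
  3.67 MV → 3.67
  4130 kV = 4130 × 10⁻³ MV = 4.13
Sum: 55.9 + 287 + 95.5 + 3.67 + 4.13 = 446.2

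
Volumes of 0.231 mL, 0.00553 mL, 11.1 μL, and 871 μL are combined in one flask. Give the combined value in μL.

1118.63 μL

In μL:
  0.231 mL = 0.231 × 10³ μL = 231
  0.00553 mL = 0.00553 × 10³ μL = 5.53
  11.1 μL → 11.1
  871 μL → 871
Sum: 231 + 5.53 + 11.1 + 871 = 1118.63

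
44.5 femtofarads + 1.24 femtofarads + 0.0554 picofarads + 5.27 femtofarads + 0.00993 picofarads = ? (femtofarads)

116.34 femtofarads

In femtofarads:
  44.5 femtofarads → 44.5
  1.24 femtofarads → 1.24
  0.0554 picofarads = 0.0554e3 femtofarads = 55.4
  5.27 femtofarads → 5.27
  0.00993 picofarads = 0.00993e3 femtofarads = 9.93
Sum: 44.5 + 1.24 + 55.4 + 5.27 + 9.93 = 116.34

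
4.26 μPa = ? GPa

0.00000000000000426 GPa

micro = 10⁻⁶, giga = 10⁹; factor is 10⁻¹⁵.
4.26 × 10⁻¹⁵ = 0.00000000000000426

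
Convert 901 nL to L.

0.000000901 L

nano = 1e-9, (no prefix) = 1e0; factor is 1e-9.
901 × 1e-9 = 0.000000901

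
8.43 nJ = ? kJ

0.00000000000843 kJ

nano = 10⁻⁹, kilo = 10³; factor is 10⁻¹².
8.43 × 10⁻¹² = 0.00000000000843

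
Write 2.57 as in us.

0.00000000000257 us

atto = 1e-18, micro = 1e-6; factor is 1e-12.
2.57 × 1e-12 = 0.00000000000257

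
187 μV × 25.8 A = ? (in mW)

4.8246 mW

187e-6 × 25.8 = 4824.6e-6 W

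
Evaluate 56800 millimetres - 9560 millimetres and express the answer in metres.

47.24 metres

In metres:
  56800 millimetres = 56800 × 10⁻³ metres = 56.8
  9560 millimetres = 9560 × 10⁻³ metres = 9.56
Difference: 56.8 - 9.56 = 47.24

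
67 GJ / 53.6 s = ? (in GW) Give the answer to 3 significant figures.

(67 × 10^9) / (53.6) = 1.25 × 10^9 W

1.25 GW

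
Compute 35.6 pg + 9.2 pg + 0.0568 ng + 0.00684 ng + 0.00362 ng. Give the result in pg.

112.06 pg

In pg:
  35.6 pg → 35.6
  9.2 pg → 9.2
  0.0568 ng = 0.0568 × 10³ pg = 56.8
  0.00684 ng = 0.00684 × 10³ pg = 6.84
  0.00362 ng = 0.00362 × 10³ pg = 3.62
Sum: 35.6 + 9.2 + 56.8 + 6.84 + 3.62 = 112.06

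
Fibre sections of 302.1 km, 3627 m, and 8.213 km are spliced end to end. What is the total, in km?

In km:
  302.1 km → 302.1
  3627 m = 3627 × 10⁻³ km = 3.627
  8.213 km → 8.213
Sum: 302.1 + 3.627 + 8.213 = 313.94

313.94 km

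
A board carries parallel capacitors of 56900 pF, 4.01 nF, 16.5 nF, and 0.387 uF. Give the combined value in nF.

464.41 nF

In nF:
  56900 pF = 56900 × 10^-3 nF = 56.9
  4.01 nF → 4.01
  16.5 nF → 16.5
  0.387 uF = 0.387 × 10^3 nF = 387
Sum: 56.9 + 4.01 + 16.5 + 387 = 464.41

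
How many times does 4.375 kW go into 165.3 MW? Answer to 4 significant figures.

37780

(165.3 × 10^6) / (4.375 × 10^3) = 37.783 × 10^3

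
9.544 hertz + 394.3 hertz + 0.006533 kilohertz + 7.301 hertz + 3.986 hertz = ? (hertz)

In hertz:
  9.544 hertz → 9.544
  394.3 hertz → 394.3
  0.006533 kilohertz = 0.006533 × 10^3 hertz = 6.533
  7.301 hertz → 7.301
  3.986 hertz → 3.986
Sum: 9.544 + 394.3 + 6.533 + 7.301 + 3.986 = 421.664

421.664 hertz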